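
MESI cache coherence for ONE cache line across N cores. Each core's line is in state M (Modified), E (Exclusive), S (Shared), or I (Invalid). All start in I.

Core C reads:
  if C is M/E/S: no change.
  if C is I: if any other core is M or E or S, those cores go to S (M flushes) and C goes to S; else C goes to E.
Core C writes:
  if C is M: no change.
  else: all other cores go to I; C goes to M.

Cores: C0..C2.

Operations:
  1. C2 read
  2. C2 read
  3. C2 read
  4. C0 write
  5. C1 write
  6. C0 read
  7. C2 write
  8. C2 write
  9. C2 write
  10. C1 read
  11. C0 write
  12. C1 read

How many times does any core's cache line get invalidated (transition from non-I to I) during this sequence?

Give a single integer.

Op 1: C2 read [C2 read from I: no other sharers -> C2=E (exclusive)] -> [I,I,E] (invalidations this op: 0; running total: 0)
Op 2: C2 read [C2 read: already in E, no change] -> [I,I,E] (invalidations this op: 0; running total: 0)
Op 3: C2 read [C2 read: already in E, no change] -> [I,I,E] (invalidations this op: 0; running total: 0)
Op 4: C0 write [C0 write: invalidate ['C2=E'] -> C0=M] -> [M,I,I] (invalidations this op: 1; running total: 1)
Op 5: C1 write [C1 write: invalidate ['C0=M'] -> C1=M] -> [I,M,I] (invalidations this op: 1; running total: 2)
Op 6: C0 read [C0 read from I: others=['C1=M'] -> C0=S, others downsized to S] -> [S,S,I] (invalidations this op: 0; running total: 2)
Op 7: C2 write [C2 write: invalidate ['C0=S', 'C1=S'] -> C2=M] -> [I,I,M] (invalidations this op: 2; running total: 4)
Op 8: C2 write [C2 write: already M (modified), no change] -> [I,I,M] (invalidations this op: 0; running total: 4)
Op 9: C2 write [C2 write: already M (modified), no change] -> [I,I,M] (invalidations this op: 0; running total: 4)
Op 10: C1 read [C1 read from I: others=['C2=M'] -> C1=S, others downsized to S] -> [I,S,S] (invalidations this op: 0; running total: 4)
Op 11: C0 write [C0 write: invalidate ['C1=S', 'C2=S'] -> C0=M] -> [M,I,I] (invalidations this op: 2; running total: 6)
Op 12: C1 read [C1 read from I: others=['C0=M'] -> C1=S, others downsized to S] -> [S,S,I] (invalidations this op: 0; running total: 6)

Answer: 6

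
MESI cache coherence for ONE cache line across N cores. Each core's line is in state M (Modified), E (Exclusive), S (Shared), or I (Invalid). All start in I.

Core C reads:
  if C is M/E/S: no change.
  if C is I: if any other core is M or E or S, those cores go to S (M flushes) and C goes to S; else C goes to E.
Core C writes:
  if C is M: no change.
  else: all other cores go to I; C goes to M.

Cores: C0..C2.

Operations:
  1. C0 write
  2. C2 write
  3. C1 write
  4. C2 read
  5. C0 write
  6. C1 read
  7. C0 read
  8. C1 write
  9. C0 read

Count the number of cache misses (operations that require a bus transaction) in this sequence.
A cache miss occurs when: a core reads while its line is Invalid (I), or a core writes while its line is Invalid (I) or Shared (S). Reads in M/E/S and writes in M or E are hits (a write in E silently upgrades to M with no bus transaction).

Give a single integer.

Answer: 8

Derivation:
Op 1: C0 write [C0 write: invalidate none -> C0=M] -> [M,I,I] [MISS #1: write from I]
Op 2: C2 write [C2 write: invalidate ['C0=M'] -> C2=M] -> [I,I,M] [MISS #2: write from I]
Op 3: C1 write [C1 write: invalidate ['C2=M'] -> C1=M] -> [I,M,I] [MISS #3: write from I]
Op 4: C2 read [C2 read from I: others=['C1=M'] -> C2=S, others downsized to S] -> [I,S,S] [MISS #4: read from I]
Op 5: C0 write [C0 write: invalidate ['C1=S', 'C2=S'] -> C0=M] -> [M,I,I] [MISS #5: write from I]
Op 6: C1 read [C1 read from I: others=['C0=M'] -> C1=S, others downsized to S] -> [S,S,I] [MISS #6: read from I]
Op 7: C0 read [C0 read: already in S, no change] -> [S,S,I] [hit: read from S]
Op 8: C1 write [C1 write: invalidate ['C0=S'] -> C1=M] -> [I,M,I] [MISS #7: write from S]
Op 9: C0 read [C0 read from I: others=['C1=M'] -> C0=S, others downsized to S] -> [S,S,I] [MISS #8: read from I]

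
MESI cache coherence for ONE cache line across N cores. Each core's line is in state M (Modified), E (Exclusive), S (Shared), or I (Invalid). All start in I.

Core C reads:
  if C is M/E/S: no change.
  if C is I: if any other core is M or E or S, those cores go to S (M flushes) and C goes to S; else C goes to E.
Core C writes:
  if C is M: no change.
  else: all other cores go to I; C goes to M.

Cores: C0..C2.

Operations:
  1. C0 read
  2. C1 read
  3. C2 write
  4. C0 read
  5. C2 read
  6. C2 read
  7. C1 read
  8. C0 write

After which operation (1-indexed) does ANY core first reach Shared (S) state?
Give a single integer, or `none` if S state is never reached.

Answer: 2

Derivation:
Op 1: C0 read [C0 read from I: no other sharers -> C0=E (exclusive)] -> [E,I,I]
Op 2: C1 read [C1 read from I: others=['C0=E'] -> C1=S, others downsized to S] -> [S,S,I]
  -> First S state at op 2; remaining ops need not be traced.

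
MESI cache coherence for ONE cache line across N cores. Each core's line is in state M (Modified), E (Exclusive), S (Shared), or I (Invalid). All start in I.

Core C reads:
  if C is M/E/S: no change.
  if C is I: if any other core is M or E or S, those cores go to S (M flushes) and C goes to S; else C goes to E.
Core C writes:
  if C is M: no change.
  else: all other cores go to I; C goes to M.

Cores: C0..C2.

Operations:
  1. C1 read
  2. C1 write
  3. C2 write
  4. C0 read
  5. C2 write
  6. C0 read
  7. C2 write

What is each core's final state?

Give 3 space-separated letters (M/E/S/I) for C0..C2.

Op 1: C1 read [C1 read from I: no other sharers -> C1=E (exclusive)] -> [I,E,I]
Op 2: C1 write [C1 write: invalidate none -> C1=M] -> [I,M,I]
Op 3: C2 write [C2 write: invalidate ['C1=M'] -> C2=M] -> [I,I,M]
Op 4: C0 read [C0 read from I: others=['C2=M'] -> C0=S, others downsized to S] -> [S,I,S]
Op 5: C2 write [C2 write: invalidate ['C0=S'] -> C2=M] -> [I,I,M]
Op 6: C0 read [C0 read from I: others=['C2=M'] -> C0=S, others downsized to S] -> [S,I,S]
Op 7: C2 write [C2 write: invalidate ['C0=S'] -> C2=M] -> [I,I,M]

Answer: I I M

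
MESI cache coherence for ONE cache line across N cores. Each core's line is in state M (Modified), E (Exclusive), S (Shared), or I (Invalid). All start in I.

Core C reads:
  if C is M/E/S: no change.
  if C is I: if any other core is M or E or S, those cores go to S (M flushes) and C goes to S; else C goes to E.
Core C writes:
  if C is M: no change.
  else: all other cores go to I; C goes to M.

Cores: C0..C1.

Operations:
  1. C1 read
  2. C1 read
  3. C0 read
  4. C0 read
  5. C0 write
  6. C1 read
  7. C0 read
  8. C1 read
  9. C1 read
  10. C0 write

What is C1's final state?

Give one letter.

Op 1: C1 read [C1 read from I: no other sharers -> C1=E (exclusive)] -> [I,E]
Op 2: C1 read [C1 read: already in E, no change] -> [I,E]
Op 3: C0 read [C0 read from I: others=['C1=E'] -> C0=S, others downsized to S] -> [S,S]
Op 4: C0 read [C0 read: already in S, no change] -> [S,S]
Op 5: C0 write [C0 write: invalidate ['C1=S'] -> C0=M] -> [M,I]
Op 6: C1 read [C1 read from I: others=['C0=M'] -> C1=S, others downsized to S] -> [S,S]
Op 7: C0 read [C0 read: already in S, no change] -> [S,S]
Op 8: C1 read [C1 read: already in S, no change] -> [S,S]
Op 9: C1 read [C1 read: already in S, no change] -> [S,S]
Op 10: C0 write [C0 write: invalidate ['C1=S'] -> C0=M] -> [M,I]

Answer: I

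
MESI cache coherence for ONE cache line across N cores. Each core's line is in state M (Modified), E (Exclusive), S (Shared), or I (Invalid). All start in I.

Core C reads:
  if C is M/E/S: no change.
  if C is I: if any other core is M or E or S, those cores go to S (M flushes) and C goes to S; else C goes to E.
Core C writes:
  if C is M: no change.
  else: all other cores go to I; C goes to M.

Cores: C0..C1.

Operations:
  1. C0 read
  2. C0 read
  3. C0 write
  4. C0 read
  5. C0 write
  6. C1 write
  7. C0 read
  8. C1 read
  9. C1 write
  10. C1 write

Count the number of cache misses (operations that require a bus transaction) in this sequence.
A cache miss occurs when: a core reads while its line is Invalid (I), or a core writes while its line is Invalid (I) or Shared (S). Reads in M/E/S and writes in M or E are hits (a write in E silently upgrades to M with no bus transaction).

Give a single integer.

Op 1: C0 read [C0 read from I: no other sharers -> C0=E (exclusive)] -> [E,I] [MISS #1: read from I]
Op 2: C0 read [C0 read: already in E, no change] -> [E,I] [hit: read from E]
Op 3: C0 write [C0 write: invalidate none -> C0=M] -> [M,I] [hit: write from E is a silent E->M upgrade, no bus transaction]
Op 4: C0 read [C0 read: already in M, no change] -> [M,I] [hit: read from M]
Op 5: C0 write [C0 write: already M (modified), no change] -> [M,I] [hit: write from M]
Op 6: C1 write [C1 write: invalidate ['C0=M'] -> C1=M] -> [I,M] [MISS #2: write from I]
Op 7: C0 read [C0 read from I: others=['C1=M'] -> C0=S, others downsized to S] -> [S,S] [MISS #3: read from I]
Op 8: C1 read [C1 read: already in S, no change] -> [S,S] [hit: read from S]
Op 9: C1 write [C1 write: invalidate ['C0=S'] -> C1=M] -> [I,M] [MISS #4: write from S]
Op 10: C1 write [C1 write: already M (modified), no change] -> [I,M] [hit: write from M]

Answer: 4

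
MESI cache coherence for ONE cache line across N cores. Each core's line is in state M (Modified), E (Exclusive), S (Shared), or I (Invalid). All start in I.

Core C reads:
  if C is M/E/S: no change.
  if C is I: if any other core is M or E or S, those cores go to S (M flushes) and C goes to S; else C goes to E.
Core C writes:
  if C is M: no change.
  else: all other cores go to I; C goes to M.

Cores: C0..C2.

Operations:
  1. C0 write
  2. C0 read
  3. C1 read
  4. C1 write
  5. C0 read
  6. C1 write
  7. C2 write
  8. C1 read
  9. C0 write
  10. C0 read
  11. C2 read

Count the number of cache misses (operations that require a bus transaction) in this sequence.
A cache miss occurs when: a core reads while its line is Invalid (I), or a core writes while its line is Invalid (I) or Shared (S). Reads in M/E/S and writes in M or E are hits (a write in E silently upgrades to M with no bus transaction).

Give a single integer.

Op 1: C0 write [C0 write: invalidate none -> C0=M] -> [M,I,I] [MISS #1: write from I]
Op 2: C0 read [C0 read: already in M, no change] -> [M,I,I] [hit: read from M]
Op 3: C1 read [C1 read from I: others=['C0=M'] -> C1=S, others downsized to S] -> [S,S,I] [MISS #2: read from I]
Op 4: C1 write [C1 write: invalidate ['C0=S'] -> C1=M] -> [I,M,I] [MISS #3: write from S]
Op 5: C0 read [C0 read from I: others=['C1=M'] -> C0=S, others downsized to S] -> [S,S,I] [MISS #4: read from I]
Op 6: C1 write [C1 write: invalidate ['C0=S'] -> C1=M] -> [I,M,I] [MISS #5: write from S]
Op 7: C2 write [C2 write: invalidate ['C1=M'] -> C2=M] -> [I,I,M] [MISS #6: write from I]
Op 8: C1 read [C1 read from I: others=['C2=M'] -> C1=S, others downsized to S] -> [I,S,S] [MISS #7: read from I]
Op 9: C0 write [C0 write: invalidate ['C1=S', 'C2=S'] -> C0=M] -> [M,I,I] [MISS #8: write from I]
Op 10: C0 read [C0 read: already in M, no change] -> [M,I,I] [hit: read from M]
Op 11: C2 read [C2 read from I: others=['C0=M'] -> C2=S, others downsized to S] -> [S,I,S] [MISS #9: read from I]

Answer: 9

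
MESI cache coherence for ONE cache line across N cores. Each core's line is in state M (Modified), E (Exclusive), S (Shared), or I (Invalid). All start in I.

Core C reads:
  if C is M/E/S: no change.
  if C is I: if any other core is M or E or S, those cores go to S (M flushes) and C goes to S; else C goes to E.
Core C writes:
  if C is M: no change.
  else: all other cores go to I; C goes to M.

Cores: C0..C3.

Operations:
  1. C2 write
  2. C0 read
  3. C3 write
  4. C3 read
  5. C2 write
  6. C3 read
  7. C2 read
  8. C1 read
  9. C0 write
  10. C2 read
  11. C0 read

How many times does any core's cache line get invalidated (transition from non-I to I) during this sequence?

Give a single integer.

Answer: 6

Derivation:
Op 1: C2 write [C2 write: invalidate none -> C2=M] -> [I,I,M,I] (invalidations this op: 0; running total: 0)
Op 2: C0 read [C0 read from I: others=['C2=M'] -> C0=S, others downsized to S] -> [S,I,S,I] (invalidations this op: 0; running total: 0)
Op 3: C3 write [C3 write: invalidate ['C0=S', 'C2=S'] -> C3=M] -> [I,I,I,M] (invalidations this op: 2; running total: 2)
Op 4: C3 read [C3 read: already in M, no change] -> [I,I,I,M] (invalidations this op: 0; running total: 2)
Op 5: C2 write [C2 write: invalidate ['C3=M'] -> C2=M] -> [I,I,M,I] (invalidations this op: 1; running total: 3)
Op 6: C3 read [C3 read from I: others=['C2=M'] -> C3=S, others downsized to S] -> [I,I,S,S] (invalidations this op: 0; running total: 3)
Op 7: C2 read [C2 read: already in S, no change] -> [I,I,S,S] (invalidations this op: 0; running total: 3)
Op 8: C1 read [C1 read from I: others=['C2=S', 'C3=S'] -> C1=S, others downsized to S] -> [I,S,S,S] (invalidations this op: 0; running total: 3)
Op 9: C0 write [C0 write: invalidate ['C1=S', 'C2=S', 'C3=S'] -> C0=M] -> [M,I,I,I] (invalidations this op: 3; running total: 6)
Op 10: C2 read [C2 read from I: others=['C0=M'] -> C2=S, others downsized to S] -> [S,I,S,I] (invalidations this op: 0; running total: 6)
Op 11: C0 read [C0 read: already in S, no change] -> [S,I,S,I] (invalidations this op: 0; running total: 6)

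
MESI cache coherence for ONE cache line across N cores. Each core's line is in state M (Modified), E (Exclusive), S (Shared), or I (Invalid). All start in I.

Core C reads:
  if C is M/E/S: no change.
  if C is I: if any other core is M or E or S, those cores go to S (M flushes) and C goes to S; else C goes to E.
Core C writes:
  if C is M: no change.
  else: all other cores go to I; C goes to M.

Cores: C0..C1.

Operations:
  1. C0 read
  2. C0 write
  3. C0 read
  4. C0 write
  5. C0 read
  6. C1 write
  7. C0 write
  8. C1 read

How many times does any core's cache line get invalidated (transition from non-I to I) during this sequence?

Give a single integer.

Op 1: C0 read [C0 read from I: no other sharers -> C0=E (exclusive)] -> [E,I] (invalidations this op: 0; running total: 0)
Op 2: C0 write [C0 write: invalidate none -> C0=M] -> [M,I] (invalidations this op: 0; running total: 0)
Op 3: C0 read [C0 read: already in M, no change] -> [M,I] (invalidations this op: 0; running total: 0)
Op 4: C0 write [C0 write: already M (modified), no change] -> [M,I] (invalidations this op: 0; running total: 0)
Op 5: C0 read [C0 read: already in M, no change] -> [M,I] (invalidations this op: 0; running total: 0)
Op 6: C1 write [C1 write: invalidate ['C0=M'] -> C1=M] -> [I,M] (invalidations this op: 1; running total: 1)
Op 7: C0 write [C0 write: invalidate ['C1=M'] -> C0=M] -> [M,I] (invalidations this op: 1; running total: 2)
Op 8: C1 read [C1 read from I: others=['C0=M'] -> C1=S, others downsized to S] -> [S,S] (invalidations this op: 0; running total: 2)

Answer: 2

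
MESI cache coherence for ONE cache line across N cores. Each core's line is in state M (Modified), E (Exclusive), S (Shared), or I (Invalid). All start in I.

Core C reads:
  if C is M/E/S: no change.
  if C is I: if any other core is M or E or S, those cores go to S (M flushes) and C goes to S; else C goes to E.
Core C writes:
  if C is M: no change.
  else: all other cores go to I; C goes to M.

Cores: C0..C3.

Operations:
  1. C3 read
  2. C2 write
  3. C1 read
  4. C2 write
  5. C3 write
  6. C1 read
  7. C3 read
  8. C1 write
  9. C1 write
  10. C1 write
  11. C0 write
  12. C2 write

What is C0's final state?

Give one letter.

Op 1: C3 read [C3 read from I: no other sharers -> C3=E (exclusive)] -> [I,I,I,E]
Op 2: C2 write [C2 write: invalidate ['C3=E'] -> C2=M] -> [I,I,M,I]
Op 3: C1 read [C1 read from I: others=['C2=M'] -> C1=S, others downsized to S] -> [I,S,S,I]
Op 4: C2 write [C2 write: invalidate ['C1=S'] -> C2=M] -> [I,I,M,I]
Op 5: C3 write [C3 write: invalidate ['C2=M'] -> C3=M] -> [I,I,I,M]
Op 6: C1 read [C1 read from I: others=['C3=M'] -> C1=S, others downsized to S] -> [I,S,I,S]
Op 7: C3 read [C3 read: already in S, no change] -> [I,S,I,S]
Op 8: C1 write [C1 write: invalidate ['C3=S'] -> C1=M] -> [I,M,I,I]
Op 9: C1 write [C1 write: already M (modified), no change] -> [I,M,I,I]
Op 10: C1 write [C1 write: already M (modified), no change] -> [I,M,I,I]
Op 11: C0 write [C0 write: invalidate ['C1=M'] -> C0=M] -> [M,I,I,I]
Op 12: C2 write [C2 write: invalidate ['C0=M'] -> C2=M] -> [I,I,M,I]

Answer: I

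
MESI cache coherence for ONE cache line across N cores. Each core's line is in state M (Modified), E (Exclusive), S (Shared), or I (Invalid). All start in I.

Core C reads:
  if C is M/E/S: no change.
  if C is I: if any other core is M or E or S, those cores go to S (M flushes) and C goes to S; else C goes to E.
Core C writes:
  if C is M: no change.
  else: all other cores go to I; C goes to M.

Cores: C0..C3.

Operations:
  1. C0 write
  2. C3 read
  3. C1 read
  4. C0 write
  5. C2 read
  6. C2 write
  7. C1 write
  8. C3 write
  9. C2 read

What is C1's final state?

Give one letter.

Answer: I

Derivation:
Op 1: C0 write [C0 write: invalidate none -> C0=M] -> [M,I,I,I]
Op 2: C3 read [C3 read from I: others=['C0=M'] -> C3=S, others downsized to S] -> [S,I,I,S]
Op 3: C1 read [C1 read from I: others=['C0=S', 'C3=S'] -> C1=S, others downsized to S] -> [S,S,I,S]
Op 4: C0 write [C0 write: invalidate ['C1=S', 'C3=S'] -> C0=M] -> [M,I,I,I]
Op 5: C2 read [C2 read from I: others=['C0=M'] -> C2=S, others downsized to S] -> [S,I,S,I]
Op 6: C2 write [C2 write: invalidate ['C0=S'] -> C2=M] -> [I,I,M,I]
Op 7: C1 write [C1 write: invalidate ['C2=M'] -> C1=M] -> [I,M,I,I]
Op 8: C3 write [C3 write: invalidate ['C1=M'] -> C3=M] -> [I,I,I,M]
Op 9: C2 read [C2 read from I: others=['C3=M'] -> C2=S, others downsized to S] -> [I,I,S,S]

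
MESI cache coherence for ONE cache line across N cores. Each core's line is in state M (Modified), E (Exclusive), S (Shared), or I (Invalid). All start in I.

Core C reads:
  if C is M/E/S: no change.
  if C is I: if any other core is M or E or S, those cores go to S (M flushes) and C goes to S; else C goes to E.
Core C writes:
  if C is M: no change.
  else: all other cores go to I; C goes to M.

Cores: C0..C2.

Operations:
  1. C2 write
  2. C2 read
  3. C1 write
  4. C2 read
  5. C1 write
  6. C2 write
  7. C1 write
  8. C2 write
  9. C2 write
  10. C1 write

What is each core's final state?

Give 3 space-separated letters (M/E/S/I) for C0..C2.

Answer: I M I

Derivation:
Op 1: C2 write [C2 write: invalidate none -> C2=M] -> [I,I,M]
Op 2: C2 read [C2 read: already in M, no change] -> [I,I,M]
Op 3: C1 write [C1 write: invalidate ['C2=M'] -> C1=M] -> [I,M,I]
Op 4: C2 read [C2 read from I: others=['C1=M'] -> C2=S, others downsized to S] -> [I,S,S]
Op 5: C1 write [C1 write: invalidate ['C2=S'] -> C1=M] -> [I,M,I]
Op 6: C2 write [C2 write: invalidate ['C1=M'] -> C2=M] -> [I,I,M]
Op 7: C1 write [C1 write: invalidate ['C2=M'] -> C1=M] -> [I,M,I]
Op 8: C2 write [C2 write: invalidate ['C1=M'] -> C2=M] -> [I,I,M]
Op 9: C2 write [C2 write: already M (modified), no change] -> [I,I,M]
Op 10: C1 write [C1 write: invalidate ['C2=M'] -> C1=M] -> [I,M,I]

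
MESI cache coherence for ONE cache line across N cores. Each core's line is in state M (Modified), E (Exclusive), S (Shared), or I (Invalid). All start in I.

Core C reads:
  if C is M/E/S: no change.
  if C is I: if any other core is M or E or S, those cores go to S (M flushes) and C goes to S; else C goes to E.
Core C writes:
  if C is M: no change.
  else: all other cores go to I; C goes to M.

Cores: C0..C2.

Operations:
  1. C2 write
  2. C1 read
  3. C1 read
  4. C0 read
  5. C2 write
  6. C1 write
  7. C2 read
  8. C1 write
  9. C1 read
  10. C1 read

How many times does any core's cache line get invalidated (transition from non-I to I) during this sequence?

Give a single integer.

Answer: 4

Derivation:
Op 1: C2 write [C2 write: invalidate none -> C2=M] -> [I,I,M] (invalidations this op: 0; running total: 0)
Op 2: C1 read [C1 read from I: others=['C2=M'] -> C1=S, others downsized to S] -> [I,S,S] (invalidations this op: 0; running total: 0)
Op 3: C1 read [C1 read: already in S, no change] -> [I,S,S] (invalidations this op: 0; running total: 0)
Op 4: C0 read [C0 read from I: others=['C1=S', 'C2=S'] -> C0=S, others downsized to S] -> [S,S,S] (invalidations this op: 0; running total: 0)
Op 5: C2 write [C2 write: invalidate ['C0=S', 'C1=S'] -> C2=M] -> [I,I,M] (invalidations this op: 2; running total: 2)
Op 6: C1 write [C1 write: invalidate ['C2=M'] -> C1=M] -> [I,M,I] (invalidations this op: 1; running total: 3)
Op 7: C2 read [C2 read from I: others=['C1=M'] -> C2=S, others downsized to S] -> [I,S,S] (invalidations this op: 0; running total: 3)
Op 8: C1 write [C1 write: invalidate ['C2=S'] -> C1=M] -> [I,M,I] (invalidations this op: 1; running total: 4)
Op 9: C1 read [C1 read: already in M, no change] -> [I,M,I] (invalidations this op: 0; running total: 4)
Op 10: C1 read [C1 read: already in M, no change] -> [I,M,I] (invalidations this op: 0; running total: 4)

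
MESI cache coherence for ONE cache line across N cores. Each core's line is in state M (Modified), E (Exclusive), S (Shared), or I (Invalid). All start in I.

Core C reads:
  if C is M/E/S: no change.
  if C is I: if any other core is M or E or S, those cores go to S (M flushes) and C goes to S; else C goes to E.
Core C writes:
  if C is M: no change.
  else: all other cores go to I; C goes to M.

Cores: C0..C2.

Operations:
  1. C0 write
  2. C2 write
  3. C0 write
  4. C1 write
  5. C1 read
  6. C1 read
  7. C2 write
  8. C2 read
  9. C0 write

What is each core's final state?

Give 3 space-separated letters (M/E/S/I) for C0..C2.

Op 1: C0 write [C0 write: invalidate none -> C0=M] -> [M,I,I]
Op 2: C2 write [C2 write: invalidate ['C0=M'] -> C2=M] -> [I,I,M]
Op 3: C0 write [C0 write: invalidate ['C2=M'] -> C0=M] -> [M,I,I]
Op 4: C1 write [C1 write: invalidate ['C0=M'] -> C1=M] -> [I,M,I]
Op 5: C1 read [C1 read: already in M, no change] -> [I,M,I]
Op 6: C1 read [C1 read: already in M, no change] -> [I,M,I]
Op 7: C2 write [C2 write: invalidate ['C1=M'] -> C2=M] -> [I,I,M]
Op 8: C2 read [C2 read: already in M, no change] -> [I,I,M]
Op 9: C0 write [C0 write: invalidate ['C2=M'] -> C0=M] -> [M,I,I]

Answer: M I I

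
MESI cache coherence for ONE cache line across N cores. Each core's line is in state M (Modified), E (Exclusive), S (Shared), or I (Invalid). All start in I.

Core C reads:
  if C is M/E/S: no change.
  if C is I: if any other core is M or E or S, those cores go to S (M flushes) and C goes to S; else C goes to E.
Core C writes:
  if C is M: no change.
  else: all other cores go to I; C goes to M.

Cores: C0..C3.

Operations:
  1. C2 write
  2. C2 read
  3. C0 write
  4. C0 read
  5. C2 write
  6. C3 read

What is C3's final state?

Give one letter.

Op 1: C2 write [C2 write: invalidate none -> C2=M] -> [I,I,M,I]
Op 2: C2 read [C2 read: already in M, no change] -> [I,I,M,I]
Op 3: C0 write [C0 write: invalidate ['C2=M'] -> C0=M] -> [M,I,I,I]
Op 4: C0 read [C0 read: already in M, no change] -> [M,I,I,I]
Op 5: C2 write [C2 write: invalidate ['C0=M'] -> C2=M] -> [I,I,M,I]
Op 6: C3 read [C3 read from I: others=['C2=M'] -> C3=S, others downsized to S] -> [I,I,S,S]

Answer: S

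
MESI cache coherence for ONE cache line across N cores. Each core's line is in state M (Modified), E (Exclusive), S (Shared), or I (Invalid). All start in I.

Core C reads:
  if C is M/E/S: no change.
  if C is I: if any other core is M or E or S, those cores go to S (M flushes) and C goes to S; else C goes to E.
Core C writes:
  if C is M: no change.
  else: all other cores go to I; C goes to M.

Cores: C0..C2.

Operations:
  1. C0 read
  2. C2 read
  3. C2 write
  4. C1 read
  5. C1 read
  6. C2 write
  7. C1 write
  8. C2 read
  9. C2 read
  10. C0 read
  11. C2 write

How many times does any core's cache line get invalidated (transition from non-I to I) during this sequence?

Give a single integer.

Op 1: C0 read [C0 read from I: no other sharers -> C0=E (exclusive)] -> [E,I,I] (invalidations this op: 0; running total: 0)
Op 2: C2 read [C2 read from I: others=['C0=E'] -> C2=S, others downsized to S] -> [S,I,S] (invalidations this op: 0; running total: 0)
Op 3: C2 write [C2 write: invalidate ['C0=S'] -> C2=M] -> [I,I,M] (invalidations this op: 1; running total: 1)
Op 4: C1 read [C1 read from I: others=['C2=M'] -> C1=S, others downsized to S] -> [I,S,S] (invalidations this op: 0; running total: 1)
Op 5: C1 read [C1 read: already in S, no change] -> [I,S,S] (invalidations this op: 0; running total: 1)
Op 6: C2 write [C2 write: invalidate ['C1=S'] -> C2=M] -> [I,I,M] (invalidations this op: 1; running total: 2)
Op 7: C1 write [C1 write: invalidate ['C2=M'] -> C1=M] -> [I,M,I] (invalidations this op: 1; running total: 3)
Op 8: C2 read [C2 read from I: others=['C1=M'] -> C2=S, others downsized to S] -> [I,S,S] (invalidations this op: 0; running total: 3)
Op 9: C2 read [C2 read: already in S, no change] -> [I,S,S] (invalidations this op: 0; running total: 3)
Op 10: C0 read [C0 read from I: others=['C1=S', 'C2=S'] -> C0=S, others downsized to S] -> [S,S,S] (invalidations this op: 0; running total: 3)
Op 11: C2 write [C2 write: invalidate ['C0=S', 'C1=S'] -> C2=M] -> [I,I,M] (invalidations this op: 2; running total: 5)

Answer: 5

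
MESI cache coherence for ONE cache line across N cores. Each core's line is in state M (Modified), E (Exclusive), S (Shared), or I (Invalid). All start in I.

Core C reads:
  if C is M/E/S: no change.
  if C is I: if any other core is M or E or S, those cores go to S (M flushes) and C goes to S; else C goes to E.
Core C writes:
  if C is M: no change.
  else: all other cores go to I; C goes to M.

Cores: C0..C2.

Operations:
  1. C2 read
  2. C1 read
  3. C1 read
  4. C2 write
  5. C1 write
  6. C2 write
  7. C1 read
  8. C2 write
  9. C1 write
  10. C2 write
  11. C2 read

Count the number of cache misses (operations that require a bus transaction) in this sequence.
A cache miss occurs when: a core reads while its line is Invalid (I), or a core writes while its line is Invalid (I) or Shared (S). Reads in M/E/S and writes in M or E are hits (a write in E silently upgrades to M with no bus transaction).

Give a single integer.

Op 1: C2 read [C2 read from I: no other sharers -> C2=E (exclusive)] -> [I,I,E] [MISS #1: read from I]
Op 2: C1 read [C1 read from I: others=['C2=E'] -> C1=S, others downsized to S] -> [I,S,S] [MISS #2: read from I]
Op 3: C1 read [C1 read: already in S, no change] -> [I,S,S] [hit: read from S]
Op 4: C2 write [C2 write: invalidate ['C1=S'] -> C2=M] -> [I,I,M] [MISS #3: write from S]
Op 5: C1 write [C1 write: invalidate ['C2=M'] -> C1=M] -> [I,M,I] [MISS #4: write from I]
Op 6: C2 write [C2 write: invalidate ['C1=M'] -> C2=M] -> [I,I,M] [MISS #5: write from I]
Op 7: C1 read [C1 read from I: others=['C2=M'] -> C1=S, others downsized to S] -> [I,S,S] [MISS #6: read from I]
Op 8: C2 write [C2 write: invalidate ['C1=S'] -> C2=M] -> [I,I,M] [MISS #7: write from S]
Op 9: C1 write [C1 write: invalidate ['C2=M'] -> C1=M] -> [I,M,I] [MISS #8: write from I]
Op 10: C2 write [C2 write: invalidate ['C1=M'] -> C2=M] -> [I,I,M] [MISS #9: write from I]
Op 11: C2 read [C2 read: already in M, no change] -> [I,I,M] [hit: read from M]

Answer: 9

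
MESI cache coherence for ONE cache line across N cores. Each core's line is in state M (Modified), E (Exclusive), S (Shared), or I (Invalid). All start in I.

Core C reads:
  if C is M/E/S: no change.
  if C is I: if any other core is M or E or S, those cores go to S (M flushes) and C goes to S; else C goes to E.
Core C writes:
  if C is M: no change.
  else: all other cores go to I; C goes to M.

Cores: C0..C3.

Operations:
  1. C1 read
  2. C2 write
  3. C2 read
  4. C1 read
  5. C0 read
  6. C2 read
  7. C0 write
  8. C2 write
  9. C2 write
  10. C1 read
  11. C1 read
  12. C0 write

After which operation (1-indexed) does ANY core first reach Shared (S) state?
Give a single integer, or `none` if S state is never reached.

Answer: 4

Derivation:
Op 1: C1 read [C1 read from I: no other sharers -> C1=E (exclusive)] -> [I,E,I,I]
Op 2: C2 write [C2 write: invalidate ['C1=E'] -> C2=M] -> [I,I,M,I]
Op 3: C2 read [C2 read: already in M, no change] -> [I,I,M,I]
Op 4: C1 read [C1 read from I: others=['C2=M'] -> C1=S, others downsized to S] -> [I,S,S,I]
  -> First S state at op 4; remaining ops need not be traced.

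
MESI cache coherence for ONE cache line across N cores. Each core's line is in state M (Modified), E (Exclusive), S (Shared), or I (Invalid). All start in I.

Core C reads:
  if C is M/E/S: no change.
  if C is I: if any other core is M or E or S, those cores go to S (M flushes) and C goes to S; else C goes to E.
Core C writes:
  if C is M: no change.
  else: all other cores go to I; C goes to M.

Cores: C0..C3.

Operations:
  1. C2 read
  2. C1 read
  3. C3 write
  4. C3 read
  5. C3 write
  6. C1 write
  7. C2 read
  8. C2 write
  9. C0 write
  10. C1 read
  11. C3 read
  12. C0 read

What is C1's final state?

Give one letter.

Op 1: C2 read [C2 read from I: no other sharers -> C2=E (exclusive)] -> [I,I,E,I]
Op 2: C1 read [C1 read from I: others=['C2=E'] -> C1=S, others downsized to S] -> [I,S,S,I]
Op 3: C3 write [C3 write: invalidate ['C1=S', 'C2=S'] -> C3=M] -> [I,I,I,M]
Op 4: C3 read [C3 read: already in M, no change] -> [I,I,I,M]
Op 5: C3 write [C3 write: already M (modified), no change] -> [I,I,I,M]
Op 6: C1 write [C1 write: invalidate ['C3=M'] -> C1=M] -> [I,M,I,I]
Op 7: C2 read [C2 read from I: others=['C1=M'] -> C2=S, others downsized to S] -> [I,S,S,I]
Op 8: C2 write [C2 write: invalidate ['C1=S'] -> C2=M] -> [I,I,M,I]
Op 9: C0 write [C0 write: invalidate ['C2=M'] -> C0=M] -> [M,I,I,I]
Op 10: C1 read [C1 read from I: others=['C0=M'] -> C1=S, others downsized to S] -> [S,S,I,I]
Op 11: C3 read [C3 read from I: others=['C0=S', 'C1=S'] -> C3=S, others downsized to S] -> [S,S,I,S]
Op 12: C0 read [C0 read: already in S, no change] -> [S,S,I,S]

Answer: S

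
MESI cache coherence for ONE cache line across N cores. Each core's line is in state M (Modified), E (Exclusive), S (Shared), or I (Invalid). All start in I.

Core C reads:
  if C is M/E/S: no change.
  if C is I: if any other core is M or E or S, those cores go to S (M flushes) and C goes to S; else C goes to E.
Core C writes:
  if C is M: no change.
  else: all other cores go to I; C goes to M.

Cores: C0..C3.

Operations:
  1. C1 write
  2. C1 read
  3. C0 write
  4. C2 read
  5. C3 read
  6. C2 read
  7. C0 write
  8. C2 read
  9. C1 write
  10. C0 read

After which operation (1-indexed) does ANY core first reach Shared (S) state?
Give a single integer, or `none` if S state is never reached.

Answer: 4

Derivation:
Op 1: C1 write [C1 write: invalidate none -> C1=M] -> [I,M,I,I]
Op 2: C1 read [C1 read: already in M, no change] -> [I,M,I,I]
Op 3: C0 write [C0 write: invalidate ['C1=M'] -> C0=M] -> [M,I,I,I]
Op 4: C2 read [C2 read from I: others=['C0=M'] -> C2=S, others downsized to S] -> [S,I,S,I]
  -> First S state at op 4; remaining ops need not be traced.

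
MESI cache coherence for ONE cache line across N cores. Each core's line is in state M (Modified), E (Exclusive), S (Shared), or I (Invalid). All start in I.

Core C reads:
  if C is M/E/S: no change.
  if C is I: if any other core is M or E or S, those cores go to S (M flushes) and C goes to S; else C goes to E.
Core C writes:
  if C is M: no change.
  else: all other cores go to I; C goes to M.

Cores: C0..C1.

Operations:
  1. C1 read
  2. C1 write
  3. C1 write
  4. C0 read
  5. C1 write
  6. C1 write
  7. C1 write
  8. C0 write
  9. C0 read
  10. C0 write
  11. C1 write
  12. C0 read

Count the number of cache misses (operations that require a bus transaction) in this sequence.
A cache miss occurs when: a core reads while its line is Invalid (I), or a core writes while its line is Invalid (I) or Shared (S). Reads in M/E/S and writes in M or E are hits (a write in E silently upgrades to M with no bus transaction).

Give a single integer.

Op 1: C1 read [C1 read from I: no other sharers -> C1=E (exclusive)] -> [I,E] [MISS #1: read from I]
Op 2: C1 write [C1 write: invalidate none -> C1=M] -> [I,M] [hit: write from E is a silent E->M upgrade, no bus transaction]
Op 3: C1 write [C1 write: already M (modified), no change] -> [I,M] [hit: write from M]
Op 4: C0 read [C0 read from I: others=['C1=M'] -> C0=S, others downsized to S] -> [S,S] [MISS #2: read from I]
Op 5: C1 write [C1 write: invalidate ['C0=S'] -> C1=M] -> [I,M] [MISS #3: write from S]
Op 6: C1 write [C1 write: already M (modified), no change] -> [I,M] [hit: write from M]
Op 7: C1 write [C1 write: already M (modified), no change] -> [I,M] [hit: write from M]
Op 8: C0 write [C0 write: invalidate ['C1=M'] -> C0=M] -> [M,I] [MISS #4: write from I]
Op 9: C0 read [C0 read: already in M, no change] -> [M,I] [hit: read from M]
Op 10: C0 write [C0 write: already M (modified), no change] -> [M,I] [hit: write from M]
Op 11: C1 write [C1 write: invalidate ['C0=M'] -> C1=M] -> [I,M] [MISS #5: write from I]
Op 12: C0 read [C0 read from I: others=['C1=M'] -> C0=S, others downsized to S] -> [S,S] [MISS #6: read from I]

Answer: 6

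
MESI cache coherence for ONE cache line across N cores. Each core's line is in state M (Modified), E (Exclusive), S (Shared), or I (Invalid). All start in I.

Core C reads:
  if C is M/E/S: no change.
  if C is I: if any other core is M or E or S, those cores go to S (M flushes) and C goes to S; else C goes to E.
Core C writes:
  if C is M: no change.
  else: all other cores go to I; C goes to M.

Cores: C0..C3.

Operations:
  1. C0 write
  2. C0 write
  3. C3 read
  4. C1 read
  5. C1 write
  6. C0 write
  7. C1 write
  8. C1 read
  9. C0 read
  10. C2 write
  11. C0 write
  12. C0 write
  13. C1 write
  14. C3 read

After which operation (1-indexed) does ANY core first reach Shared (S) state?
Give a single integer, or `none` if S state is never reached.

Op 1: C0 write [C0 write: invalidate none -> C0=M] -> [M,I,I,I]
Op 2: C0 write [C0 write: already M (modified), no change] -> [M,I,I,I]
Op 3: C3 read [C3 read from I: others=['C0=M'] -> C3=S, others downsized to S] -> [S,I,I,S]
  -> First S state at op 3; remaining ops need not be traced.

Answer: 3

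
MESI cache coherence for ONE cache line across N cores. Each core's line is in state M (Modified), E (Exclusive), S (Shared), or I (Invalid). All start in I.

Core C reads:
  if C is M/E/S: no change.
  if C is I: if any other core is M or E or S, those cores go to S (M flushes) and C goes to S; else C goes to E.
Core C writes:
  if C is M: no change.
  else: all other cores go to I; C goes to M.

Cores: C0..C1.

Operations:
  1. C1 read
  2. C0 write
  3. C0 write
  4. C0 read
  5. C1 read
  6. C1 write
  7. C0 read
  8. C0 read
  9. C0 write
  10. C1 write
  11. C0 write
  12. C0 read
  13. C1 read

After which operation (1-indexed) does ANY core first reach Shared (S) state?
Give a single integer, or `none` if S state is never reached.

Answer: 5

Derivation:
Op 1: C1 read [C1 read from I: no other sharers -> C1=E (exclusive)] -> [I,E]
Op 2: C0 write [C0 write: invalidate ['C1=E'] -> C0=M] -> [M,I]
Op 3: C0 write [C0 write: already M (modified), no change] -> [M,I]
Op 4: C0 read [C0 read: already in M, no change] -> [M,I]
Op 5: C1 read [C1 read from I: others=['C0=M'] -> C1=S, others downsized to S] -> [S,S]
  -> First S state at op 5; remaining ops need not be traced.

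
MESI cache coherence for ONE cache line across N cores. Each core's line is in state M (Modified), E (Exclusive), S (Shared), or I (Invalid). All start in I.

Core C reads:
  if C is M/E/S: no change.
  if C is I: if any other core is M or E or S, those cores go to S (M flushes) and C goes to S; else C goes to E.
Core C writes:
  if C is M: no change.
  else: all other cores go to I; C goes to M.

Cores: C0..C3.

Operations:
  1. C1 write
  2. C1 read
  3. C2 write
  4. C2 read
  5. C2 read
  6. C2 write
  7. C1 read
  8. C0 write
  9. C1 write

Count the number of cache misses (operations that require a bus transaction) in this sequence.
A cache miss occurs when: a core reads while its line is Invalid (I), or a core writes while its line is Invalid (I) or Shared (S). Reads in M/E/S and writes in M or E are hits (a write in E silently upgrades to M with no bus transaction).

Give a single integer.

Op 1: C1 write [C1 write: invalidate none -> C1=M] -> [I,M,I,I] [MISS #1: write from I]
Op 2: C1 read [C1 read: already in M, no change] -> [I,M,I,I] [hit: read from M]
Op 3: C2 write [C2 write: invalidate ['C1=M'] -> C2=M] -> [I,I,M,I] [MISS #2: write from I]
Op 4: C2 read [C2 read: already in M, no change] -> [I,I,M,I] [hit: read from M]
Op 5: C2 read [C2 read: already in M, no change] -> [I,I,M,I] [hit: read from M]
Op 6: C2 write [C2 write: already M (modified), no change] -> [I,I,M,I] [hit: write from M]
Op 7: C1 read [C1 read from I: others=['C2=M'] -> C1=S, others downsized to S] -> [I,S,S,I] [MISS #3: read from I]
Op 8: C0 write [C0 write: invalidate ['C1=S', 'C2=S'] -> C0=M] -> [M,I,I,I] [MISS #4: write from I]
Op 9: C1 write [C1 write: invalidate ['C0=M'] -> C1=M] -> [I,M,I,I] [MISS #5: write from I]

Answer: 5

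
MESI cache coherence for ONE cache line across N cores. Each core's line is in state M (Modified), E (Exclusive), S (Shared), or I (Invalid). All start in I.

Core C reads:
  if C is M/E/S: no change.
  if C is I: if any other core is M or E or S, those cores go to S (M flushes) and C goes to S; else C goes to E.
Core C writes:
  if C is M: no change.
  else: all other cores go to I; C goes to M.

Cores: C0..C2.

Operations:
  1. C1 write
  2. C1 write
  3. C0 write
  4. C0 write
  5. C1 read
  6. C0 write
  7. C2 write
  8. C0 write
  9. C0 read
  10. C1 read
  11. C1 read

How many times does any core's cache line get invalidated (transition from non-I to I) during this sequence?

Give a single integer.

Answer: 4

Derivation:
Op 1: C1 write [C1 write: invalidate none -> C1=M] -> [I,M,I] (invalidations this op: 0; running total: 0)
Op 2: C1 write [C1 write: already M (modified), no change] -> [I,M,I] (invalidations this op: 0; running total: 0)
Op 3: C0 write [C0 write: invalidate ['C1=M'] -> C0=M] -> [M,I,I] (invalidations this op: 1; running total: 1)
Op 4: C0 write [C0 write: already M (modified), no change] -> [M,I,I] (invalidations this op: 0; running total: 1)
Op 5: C1 read [C1 read from I: others=['C0=M'] -> C1=S, others downsized to S] -> [S,S,I] (invalidations this op: 0; running total: 1)
Op 6: C0 write [C0 write: invalidate ['C1=S'] -> C0=M] -> [M,I,I] (invalidations this op: 1; running total: 2)
Op 7: C2 write [C2 write: invalidate ['C0=M'] -> C2=M] -> [I,I,M] (invalidations this op: 1; running total: 3)
Op 8: C0 write [C0 write: invalidate ['C2=M'] -> C0=M] -> [M,I,I] (invalidations this op: 1; running total: 4)
Op 9: C0 read [C0 read: already in M, no change] -> [M,I,I] (invalidations this op: 0; running total: 4)
Op 10: C1 read [C1 read from I: others=['C0=M'] -> C1=S, others downsized to S] -> [S,S,I] (invalidations this op: 0; running total: 4)
Op 11: C1 read [C1 read: already in S, no change] -> [S,S,I] (invalidations this op: 0; running total: 4)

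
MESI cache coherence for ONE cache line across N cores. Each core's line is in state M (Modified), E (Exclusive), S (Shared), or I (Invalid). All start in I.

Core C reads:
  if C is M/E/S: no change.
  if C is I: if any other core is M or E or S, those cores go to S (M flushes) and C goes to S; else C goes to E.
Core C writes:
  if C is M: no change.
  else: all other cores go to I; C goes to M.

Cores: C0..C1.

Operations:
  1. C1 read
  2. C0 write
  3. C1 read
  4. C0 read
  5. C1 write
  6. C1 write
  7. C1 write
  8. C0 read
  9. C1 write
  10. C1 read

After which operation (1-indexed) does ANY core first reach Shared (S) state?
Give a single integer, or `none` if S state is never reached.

Answer: 3

Derivation:
Op 1: C1 read [C1 read from I: no other sharers -> C1=E (exclusive)] -> [I,E]
Op 2: C0 write [C0 write: invalidate ['C1=E'] -> C0=M] -> [M,I]
Op 3: C1 read [C1 read from I: others=['C0=M'] -> C1=S, others downsized to S] -> [S,S]
  -> First S state at op 3; remaining ops need not be traced.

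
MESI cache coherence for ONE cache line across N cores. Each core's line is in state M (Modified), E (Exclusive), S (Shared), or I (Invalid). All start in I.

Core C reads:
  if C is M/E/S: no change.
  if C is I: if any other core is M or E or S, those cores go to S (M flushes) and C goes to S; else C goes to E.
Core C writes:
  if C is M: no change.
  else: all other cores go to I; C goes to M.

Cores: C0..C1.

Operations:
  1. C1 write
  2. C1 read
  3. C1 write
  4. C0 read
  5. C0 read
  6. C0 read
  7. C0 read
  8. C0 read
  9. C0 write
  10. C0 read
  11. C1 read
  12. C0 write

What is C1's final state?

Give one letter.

Op 1: C1 write [C1 write: invalidate none -> C1=M] -> [I,M]
Op 2: C1 read [C1 read: already in M, no change] -> [I,M]
Op 3: C1 write [C1 write: already M (modified), no change] -> [I,M]
Op 4: C0 read [C0 read from I: others=['C1=M'] -> C0=S, others downsized to S] -> [S,S]
Op 5: C0 read [C0 read: already in S, no change] -> [S,S]
Op 6: C0 read [C0 read: already in S, no change] -> [S,S]
Op 7: C0 read [C0 read: already in S, no change] -> [S,S]
Op 8: C0 read [C0 read: already in S, no change] -> [S,S]
Op 9: C0 write [C0 write: invalidate ['C1=S'] -> C0=M] -> [M,I]
Op 10: C0 read [C0 read: already in M, no change] -> [M,I]
Op 11: C1 read [C1 read from I: others=['C0=M'] -> C1=S, others downsized to S] -> [S,S]
Op 12: C0 write [C0 write: invalidate ['C1=S'] -> C0=M] -> [M,I]

Answer: I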